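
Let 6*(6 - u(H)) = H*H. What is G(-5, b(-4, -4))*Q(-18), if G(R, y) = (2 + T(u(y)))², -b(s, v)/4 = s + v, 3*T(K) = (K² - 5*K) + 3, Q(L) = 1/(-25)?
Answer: -63265831729/18225 ≈ -3.4714e+6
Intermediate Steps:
u(H) = 6 - H²/6 (u(H) = 6 - H*H/6 = 6 - H²/6)
Q(L) = -1/25
T(K) = 1 - 5*K/3 + K²/3 (T(K) = ((K² - 5*K) + 3)/3 = (3 + K² - 5*K)/3 = 1 - 5*K/3 + K²/3)
b(s, v) = -4*s - 4*v (b(s, v) = -4*(s + v) = -4*s - 4*v)
G(R, y) = (-7 + (6 - y²/6)²/3 + 5*y²/18)² (G(R, y) = (2 + (1 - 5*(6 - y²/6)/3 + (6 - y²/6)²/3))² = (2 + (1 + (-10 + 5*y²/18) + (6 - y²/6)²/3))² = (2 + (-9 + (6 - y²/6)²/3 + 5*y²/18))² = (-7 + (6 - y²/6)²/3 + 5*y²/18)²)
G(-5, b(-4, -4))*Q(-18) = ((-756 + (-36 + (-4*(-4) - 4*(-4))²)² + 30*(-4*(-4) - 4*(-4))²)²/11664)*(-1/25) = ((-756 + (-36 + (16 + 16)²)² + 30*(16 + 16)²)²/11664)*(-1/25) = ((-756 + (-36 + 32²)² + 30*32²)²/11664)*(-1/25) = ((-756 + (-36 + 1024)² + 30*1024)²/11664)*(-1/25) = ((-756 + 988² + 30720)²/11664)*(-1/25) = ((-756 + 976144 + 30720)²/11664)*(-1/25) = ((1/11664)*1006108²)*(-1/25) = ((1/11664)*1012253307664)*(-1/25) = (63265831729/729)*(-1/25) = -63265831729/18225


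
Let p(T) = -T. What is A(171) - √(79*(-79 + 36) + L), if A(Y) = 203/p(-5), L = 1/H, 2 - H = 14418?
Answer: 203/5 - I*√44123008853/3604 ≈ 40.6 - 58.284*I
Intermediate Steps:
H = -14416 (H = 2 - 1*14418 = 2 - 14418 = -14416)
L = -1/14416 (L = 1/(-14416) = -1/14416 ≈ -6.9367e-5)
A(Y) = 203/5 (A(Y) = 203/((-1*(-5))) = 203/5)
A(171) - √(79*(-79 + 36) + L) = 203/5 - √(79*(-79 + 36) - 1/14416) = 203/5 - √(79*(-43) - 1/14416) = 203/5 - √(-3397 - 1/14416) = 203/5 - √(-48971153/14416) = 203/5 - I*√44123008853/3604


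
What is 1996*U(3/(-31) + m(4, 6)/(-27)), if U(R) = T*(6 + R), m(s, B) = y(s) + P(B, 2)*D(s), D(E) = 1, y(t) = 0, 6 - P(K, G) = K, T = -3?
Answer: -1095804/31 ≈ -35349.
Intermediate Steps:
P(K, G) = 6 - K
m(s, B) = 6 - B (m(s, B) = 0 + (6 - B)*1 = 0 + (6 - B) = 6 - B)
U(R) = -18 - 3*R (U(R) = -3*(6 + R) = -18 - 3*R)
1996*U(3/(-31) + m(4, 6)/(-27)) = 1996*(-18 - 3*(3/(-31) + (6 - 1*6)/(-27))) = 1996*(-18 - 3*(3*(-1/31) + (6 - 6)*(-1/27))) = 1996*(-18 - 3*(-3/31 + 0*(-1/27))) = 1996*(-18 - 3*(-3/31 + 0)) = 1996*(-18 - 3*(-3/31)) = 1996*(-18 + 9/31) = 1996*(-549/31) = -1095804/31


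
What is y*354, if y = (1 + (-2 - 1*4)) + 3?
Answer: -708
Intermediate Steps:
y = -2 (y = (1 + (-2 - 4)) + 3 = (1 - 6) + 3 = -5 + 3 = -2)
y*354 = -2*354 = -708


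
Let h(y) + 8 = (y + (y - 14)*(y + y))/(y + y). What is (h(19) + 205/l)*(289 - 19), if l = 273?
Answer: -42975/91 ≈ -472.25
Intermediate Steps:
h(y) = -8 + (y + 2*y*(-14 + y))/(2*y) (h(y) = -8 + (y + (y - 14)*(y + y))/(y + y) = -8 + (y + (-14 + y)*(2*y))/((2*y)) = -8 + (y + 2*y*(-14 + y))*(1/(2*y)) = -8 + (y + 2*y*(-14 + y))/(2*y))
(h(19) + 205/l)*(289 - 19) = ((-43/2 + 19) + 205/273)*(289 - 19) = (-5/2 + 205*(1/273))*270 = (-5/2 + 205/273)*270 = -955/546*270 = -42975/91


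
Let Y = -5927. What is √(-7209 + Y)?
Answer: 4*I*√821 ≈ 114.61*I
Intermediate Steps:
√(-7209 + Y) = √(-7209 - 5927) = √(-13136) = 4*I*√821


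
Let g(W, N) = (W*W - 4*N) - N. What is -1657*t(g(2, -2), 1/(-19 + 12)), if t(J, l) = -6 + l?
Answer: 71251/7 ≈ 10179.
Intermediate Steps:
g(W, N) = W**2 - 5*N (g(W, N) = (W**2 - 4*N) - N = W**2 - 5*N)
-1657*t(g(2, -2), 1/(-19 + 12)) = -1657*(-6 + 1/(-19 + 12)) = -1657*(-6 + 1/(-7)) = -1657*(-6 - 1/7) = -1657*(-43/7) = 71251/7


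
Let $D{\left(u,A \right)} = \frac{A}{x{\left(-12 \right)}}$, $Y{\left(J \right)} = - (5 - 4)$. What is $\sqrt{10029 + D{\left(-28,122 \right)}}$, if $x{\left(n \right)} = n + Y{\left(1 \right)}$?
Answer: $\frac{\sqrt{1693315}}{13} \approx 100.1$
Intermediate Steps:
$Y{\left(J \right)} = -1$ ($Y{\left(J \right)} = \left(-1\right) 1 = -1$)
$x{\left(n \right)} = -1 + n$ ($x{\left(n \right)} = n - 1 = -1 + n$)
$D{\left(u,A \right)} = - \frac{A}{13}$ ($D{\left(u,A \right)} = \frac{A}{-1 - 12} = \frac{A}{-13} = A \left(- \frac{1}{13}\right) = - \frac{A}{13}$)
$\sqrt{10029 + D{\left(-28,122 \right)}} = \sqrt{10029 - \frac{122}{13}} = \sqrt{\frac{130255}{13}} = \frac{\sqrt{1693315}}{13}$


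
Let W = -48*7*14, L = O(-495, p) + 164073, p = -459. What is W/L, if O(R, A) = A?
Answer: -784/27269 ≈ -0.028751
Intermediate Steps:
L = 163614 (L = -459 + 164073 = 163614)
W = -4704 (W = -336*14 = -4704)
W/L = -4704/163614 = -4704*1/163614 = -784/27269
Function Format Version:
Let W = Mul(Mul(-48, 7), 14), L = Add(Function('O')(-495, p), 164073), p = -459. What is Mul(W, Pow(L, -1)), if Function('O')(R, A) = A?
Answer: Rational(-784, 27269) ≈ -0.028751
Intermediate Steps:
L = 163614 (L = Add(-459, 164073) = 163614)
W = -4704 (W = Mul(-336, 14) = -4704)
Mul(W, Pow(L, -1)) = Mul(-4704, Pow(163614, -1)) = Mul(-4704, Rational(1, 163614)) = Rational(-784, 27269)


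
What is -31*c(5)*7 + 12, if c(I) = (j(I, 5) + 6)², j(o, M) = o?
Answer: -26245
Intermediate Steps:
c(I) = (6 + I)² (c(I) = (I + 6)² = (6 + I)²)
-31*c(5)*7 + 12 = -31*(6 + 5)²*7 + 12 = -31*11²*7 + 12 = -3751*7 + 12 = -31*847 + 12 = -26257 + 12 = -26245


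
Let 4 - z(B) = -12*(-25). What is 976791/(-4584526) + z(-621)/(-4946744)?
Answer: -603822249851/2834809560418 ≈ -0.21300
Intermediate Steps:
z(B) = -296 (z(B) = 4 - (-12)*(-25) = 4 - 1*300 = 4 - 300 = -296)
976791/(-4584526) + z(-621)/(-4946744) = 976791/(-4584526) - 296/(-4946744) = 976791*(-1/4584526) - 296*(-1/4946744) = -976791/4584526 + 37/618343 = -603822249851/2834809560418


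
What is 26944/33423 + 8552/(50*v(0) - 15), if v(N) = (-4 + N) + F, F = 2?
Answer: -282734936/3843645 ≈ -73.559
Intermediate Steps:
v(N) = -2 + N (v(N) = (-4 + N) + 2 = -2 + N)
26944/33423 + 8552/(50*v(0) - 15) = 26944/33423 + 8552/(50*(-2 + 0) - 15) = 26944*(1/33423) + 8552/(50*(-2) - 15) = 26944/33423 + 8552/(-100 - 15) = 26944/33423 + 8552/(-115) = 26944/33423 + 8552*(-1/115) = 26944/33423 - 8552/115 = -282734936/3843645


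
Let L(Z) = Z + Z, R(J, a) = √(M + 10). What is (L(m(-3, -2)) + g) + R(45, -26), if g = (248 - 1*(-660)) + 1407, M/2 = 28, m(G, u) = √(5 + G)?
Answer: 2315 + √66 + 2*√2 ≈ 2326.0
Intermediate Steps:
M = 56 (M = 2*28 = 56)
R(J, a) = √66 (R(J, a) = √(56 + 10) = √66)
g = 2315 (g = (248 + 660) + 1407 = 908 + 1407 = 2315)
L(Z) = 2*Z
(L(m(-3, -2)) + g) + R(45, -26) = (2*√(5 - 3) + 2315) + √66 = (2*√2 + 2315) + √66 = (2315 + 2*√2) + √66 = 2315 + √66 + 2*√2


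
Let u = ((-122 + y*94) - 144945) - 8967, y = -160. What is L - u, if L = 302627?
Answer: 471701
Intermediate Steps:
u = -169074 (u = ((-122 - 160*94) - 144945) - 8967 = ((-122 - 15040) - 144945) - 8967 = (-15162 - 144945) - 8967 = -160107 - 8967 = -169074)
L - u = 302627 - 1*(-169074) = 302627 + 169074 = 471701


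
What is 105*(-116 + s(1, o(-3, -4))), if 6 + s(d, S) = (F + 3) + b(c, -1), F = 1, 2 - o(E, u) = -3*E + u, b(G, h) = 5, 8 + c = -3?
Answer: -11865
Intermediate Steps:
c = -11 (c = -8 - 3 = -11)
o(E, u) = 2 - u + 3*E (o(E, u) = 2 - (-3*E + u) = 2 - (u - 3*E) = 2 + (-u + 3*E) = 2 - u + 3*E)
s(d, S) = 3 (s(d, S) = -6 + ((1 + 3) + 5) = -6 + (4 + 5) = -6 + 9 = 3)
105*(-116 + s(1, o(-3, -4))) = 105*(-116 + 3) = 105*(-113) = -11865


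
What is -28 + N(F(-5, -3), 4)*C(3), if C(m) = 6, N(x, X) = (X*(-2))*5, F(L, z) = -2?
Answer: -268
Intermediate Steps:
N(x, X) = -10*X (N(x, X) = -2*X*5 = -10*X)
-28 + N(F(-5, -3), 4)*C(3) = -28 - 10*4*6 = -28 - 40*6 = -28 - 240 = -268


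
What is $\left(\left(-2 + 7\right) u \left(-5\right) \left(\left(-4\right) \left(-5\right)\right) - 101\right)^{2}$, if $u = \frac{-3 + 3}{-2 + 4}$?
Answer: $10201$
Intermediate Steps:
$u = 0$ ($u = \frac{0}{2} = 0 \cdot \frac{1}{2} = 0$)
$\left(\left(-2 + 7\right) u \left(-5\right) \left(\left(-4\right) \left(-5\right)\right) - 101\right)^{2} = \left(\left(-2 + 7\right) 0 \left(-5\right) \left(\left(-4\right) \left(-5\right)\right) - 101\right)^{2} = \left(5 \cdot 0 \cdot 20 - 101\right)^{2} = \left(5 \cdot 0 - 101\right)^{2} = \left(0 - 101\right)^{2} = \left(-101\right)^{2} = 10201$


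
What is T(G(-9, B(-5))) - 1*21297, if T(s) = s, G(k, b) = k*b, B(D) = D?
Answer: -21252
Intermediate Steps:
G(k, b) = b*k
T(G(-9, B(-5))) - 1*21297 = -5*(-9) - 1*21297 = 45 - 21297 = -21252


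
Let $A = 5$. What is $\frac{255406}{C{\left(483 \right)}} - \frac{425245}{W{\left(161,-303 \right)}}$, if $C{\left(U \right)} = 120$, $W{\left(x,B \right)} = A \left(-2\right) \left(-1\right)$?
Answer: $- \frac{2423767}{60} \approx -40396.0$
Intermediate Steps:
$W{\left(x,B \right)} = 10$ ($W{\left(x,B \right)} = 5 \left(-2\right) \left(-1\right) = \left(-10\right) \left(-1\right) = 10$)
$\frac{255406}{C{\left(483 \right)}} - \frac{425245}{W{\left(161,-303 \right)}} = \frac{255406}{120} - \frac{425245}{10} = 255406 \cdot \frac{1}{120} - \frac{85049}{2} = \frac{127703}{60} - \frac{85049}{2} = - \frac{2423767}{60}$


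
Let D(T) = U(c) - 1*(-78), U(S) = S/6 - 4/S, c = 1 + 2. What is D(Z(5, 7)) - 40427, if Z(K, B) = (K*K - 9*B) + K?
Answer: -242099/6 ≈ -40350.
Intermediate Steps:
c = 3
Z(K, B) = K + K**2 - 9*B (Z(K, B) = (K**2 - 9*B) + K = K + K**2 - 9*B)
U(S) = -4/S + S/6 (U(S) = S*(1/6) - 4/S = S/6 - 4/S = -4/S + S/6)
D(T) = 463/6 (D(T) = (-4/3 + (1/6)*3) - 1*(-78) = (-4*1/3 + 1/2) + 78 = (-4/3 + 1/2) + 78 = -5/6 + 78 = 463/6)
D(Z(5, 7)) - 40427 = 463/6 - 40427 = -242099/6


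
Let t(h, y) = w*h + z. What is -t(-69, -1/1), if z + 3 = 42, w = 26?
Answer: 1755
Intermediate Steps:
z = 39 (z = -3 + 42 = 39)
t(h, y) = 39 + 26*h (t(h, y) = 26*h + 39 = 39 + 26*h)
-t(-69, -1/1) = -(39 + 26*(-69)) = -(39 - 1794) = -1*(-1755) = 1755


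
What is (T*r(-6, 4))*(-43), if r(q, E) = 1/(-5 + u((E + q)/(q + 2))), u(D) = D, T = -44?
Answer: -3784/9 ≈ -420.44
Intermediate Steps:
r(q, E) = 1/(-5 + (E + q)/(2 + q)) (r(q, E) = 1/(-5 + (E + q)/(q + 2)) = 1/(-5 + (E + q)/(2 + q)))
(T*r(-6, 4))*(-43) = -44*(2 - 6)/(-10 + 4 - 4*(-6))*(-43) = -44*(-4)/(-10 + 4 + 24)*(-43) = -44*(-4)/18*(-43) = -22*(-4)/9*(-43) = -44*(-2/9)*(-43) = (88/9)*(-43) = -3784/9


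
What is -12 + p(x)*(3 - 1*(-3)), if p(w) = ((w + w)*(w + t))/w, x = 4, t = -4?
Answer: -12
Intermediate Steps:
p(w) = -8 + 2*w (p(w) = ((w + w)*(w - 4))/w = ((2*w)*(-4 + w))/w = (2*w*(-4 + w))/w = -8 + 2*w)
-12 + p(x)*(3 - 1*(-3)) = -12 + (-8 + 2*4)*(3 - 1*(-3)) = -12 + (-8 + 8)*(3 + 3) = -12 + 0*6 = -12 + 0 = -12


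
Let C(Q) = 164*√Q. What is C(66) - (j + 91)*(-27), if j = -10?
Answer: 2187 + 164*√66 ≈ 3519.3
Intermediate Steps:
C(66) - (j + 91)*(-27) = 164*√66 - (-10 + 91)*(-27) = 164*√66 - 81*(-27) = 164*√66 - 1*(-2187) = 164*√66 + 2187 = 2187 + 164*√66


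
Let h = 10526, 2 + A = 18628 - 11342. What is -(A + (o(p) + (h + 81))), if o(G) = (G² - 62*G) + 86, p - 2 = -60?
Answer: -24937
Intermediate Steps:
A = 7284 (A = -2 + (18628 - 11342) = -2 + 7286 = 7284)
p = -58 (p = 2 - 60 = -58)
o(G) = 86 + G² - 62*G
-(A + (o(p) + (h + 81))) = -(7284 + ((86 + (-58)² - 62*(-58)) + (10526 + 81))) = -(7284 + ((86 + 3364 + 3596) + 10607)) = -(7284 + (7046 + 10607)) = -(7284 + 17653) = -1*24937 = -24937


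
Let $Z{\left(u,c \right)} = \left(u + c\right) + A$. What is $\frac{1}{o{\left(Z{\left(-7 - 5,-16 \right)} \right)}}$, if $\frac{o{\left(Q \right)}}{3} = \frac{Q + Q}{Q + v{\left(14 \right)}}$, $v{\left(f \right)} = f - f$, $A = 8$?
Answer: $\frac{1}{6} \approx 0.16667$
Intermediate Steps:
$Z{\left(u,c \right)} = 8 + c + u$ ($Z{\left(u,c \right)} = \left(u + c\right) + 8 = \left(c + u\right) + 8 = 8 + c + u$)
$v{\left(f \right)} = 0$
$o{\left(Q \right)} = 6$ ($o{\left(Q \right)} = 3 \frac{Q + Q}{Q + 0} = 3 \frac{2 Q}{Q} = 3 \cdot 2 = 6$)
$\frac{1}{o{\left(Z{\left(-7 - 5,-16 \right)} \right)}} = \frac{1}{6}$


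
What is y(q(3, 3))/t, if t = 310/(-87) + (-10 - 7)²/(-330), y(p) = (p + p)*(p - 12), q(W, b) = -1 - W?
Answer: -1224960/42481 ≈ -28.835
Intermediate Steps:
y(p) = 2*p*(-12 + p) (y(p) = (2*p)*(-12 + p) = 2*p*(-12 + p))
t = -42481/9570 (t = 310*(-1/87) + (-17)²*(-1/330) = -310/87 + 289*(-1/330) = -310/87 - 289/330 = -42481/9570 ≈ -4.4390)
y(q(3, 3))/t = (2*(-1 - 1*3)*(-12 + (-1 - 1*3)))/(-42481/9570) = (2*(-1 - 3)*(-12 + (-1 - 3)))*(-9570/42481) = (2*(-4)*(-12 - 4))*(-9570/42481) = (2*(-4)*(-16))*(-9570/42481) = 128*(-9570/42481) = -1224960/42481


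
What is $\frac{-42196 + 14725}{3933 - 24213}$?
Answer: $\frac{9157}{6760} \approx 1.3546$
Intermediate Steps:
$\frac{-42196 + 14725}{3933 - 24213} = - \frac{27471}{-20280} = \left(-27471\right) \left(- \frac{1}{20280}\right) = \frac{9157}{6760}$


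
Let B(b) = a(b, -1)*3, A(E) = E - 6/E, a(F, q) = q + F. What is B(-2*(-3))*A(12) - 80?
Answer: 185/2 ≈ 92.500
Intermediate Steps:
a(F, q) = F + q
B(b) = -3 + 3*b (B(b) = (b - 1)*3 = (-1 + b)*3 = -3 + 3*b)
B(-2*(-3))*A(12) - 80 = (-3 + 3*(-2*(-3)))*(12 - 6/12) - 80 = (-3 + 3*6)*(12 - 6*1/12) - 80 = (-3 + 18)*(12 - ½) - 80 = 15*(23/2) - 80 = 345/2 - 80 = 185/2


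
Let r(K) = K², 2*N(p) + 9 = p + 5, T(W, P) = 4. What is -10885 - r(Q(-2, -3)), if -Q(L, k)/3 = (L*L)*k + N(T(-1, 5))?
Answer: -12181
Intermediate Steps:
N(p) = -2 + p/2 (N(p) = -9/2 + (p + 5)/2 = -9/2 + (5 + p)/2 = -9/2 + (5/2 + p/2) = -2 + p/2)
Q(L, k) = -3*k*L² (Q(L, k) = -3*((L*L)*k + (-2 + (½)*4)) = -3*(L²*k + (-2 + 2)) = -3*(k*L² + 0) = -3*k*L²)
-10885 - r(Q(-2, -3)) = -10885 - (-3*(-3)*(-2)²)² = -10885 - (-3*(-3)*4)² = -10885 - 1*36² = -10885 - 1*1296 = -10885 - 1296 = -12181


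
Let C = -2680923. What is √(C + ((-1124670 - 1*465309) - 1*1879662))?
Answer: 6*I*√170849 ≈ 2480.0*I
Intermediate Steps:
√(C + ((-1124670 - 1*465309) - 1*1879662)) = √(-2680923 + ((-1124670 - 1*465309) - 1*1879662)) = √(-2680923 + ((-1124670 - 465309) - 1879662)) = √(-2680923 + (-1589979 - 1879662)) = √(-2680923 - 3469641) = √(-6150564) = 6*I*√170849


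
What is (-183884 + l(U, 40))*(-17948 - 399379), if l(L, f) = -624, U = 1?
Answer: 77000170116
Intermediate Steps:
(-183884 + l(U, 40))*(-17948 - 399379) = (-183884 - 624)*(-17948 - 399379) = -184508*(-417327) = 77000170116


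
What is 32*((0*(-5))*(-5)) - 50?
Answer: -50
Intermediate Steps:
32*((0*(-5))*(-5)) - 50 = 32*(0*(-5)) - 50 = 32*0 - 50 = 0 - 50 = -50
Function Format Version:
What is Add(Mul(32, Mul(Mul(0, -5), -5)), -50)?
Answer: -50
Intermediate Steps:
Add(Mul(32, Mul(Mul(0, -5), -5)), -50) = Add(Mul(32, Mul(0, -5)), -50) = Add(Mul(32, 0), -50) = Add(0, -50) = -50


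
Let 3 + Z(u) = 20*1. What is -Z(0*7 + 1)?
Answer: -17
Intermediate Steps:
Z(u) = 17 (Z(u) = -3 + 20*1 = -3 + 20 = 17)
-Z(0*7 + 1) = -1*17 = -17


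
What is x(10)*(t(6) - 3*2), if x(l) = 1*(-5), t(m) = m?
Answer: 0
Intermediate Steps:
x(l) = -5
x(10)*(t(6) - 3*2) = -5*(6 - 3*2) = -5*(6 - 6) = -5*0 = 0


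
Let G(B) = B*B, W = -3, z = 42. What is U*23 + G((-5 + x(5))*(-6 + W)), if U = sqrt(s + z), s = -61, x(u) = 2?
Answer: 729 + 23*I*sqrt(19) ≈ 729.0 + 100.25*I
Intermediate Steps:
U = I*sqrt(19) (U = sqrt(-61 + 42) = sqrt(-19) = I*sqrt(19) ≈ 4.3589*I)
G(B) = B**2
U*23 + G((-5 + x(5))*(-6 + W)) = (I*sqrt(19))*23 + ((-5 + 2)*(-6 - 3))**2 = 23*I*sqrt(19) + (-3*(-9))**2 = 23*I*sqrt(19) + 27**2 = 23*I*sqrt(19) + 729 = 729 + 23*I*sqrt(19)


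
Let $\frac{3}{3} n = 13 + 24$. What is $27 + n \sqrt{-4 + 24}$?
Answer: $27 + 74 \sqrt{5} \approx 192.47$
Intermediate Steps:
$n = 37$ ($n = 13 + 24 = 37$)
$27 + n \sqrt{-4 + 24} = 27 + 37 \sqrt{-4 + 24} = 27 + 37 \sqrt{20} = 27 + 37 \cdot 2 \sqrt{5} = 27 + 74 \sqrt{5}$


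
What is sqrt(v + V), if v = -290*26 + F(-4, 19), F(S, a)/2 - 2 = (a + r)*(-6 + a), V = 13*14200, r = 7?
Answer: 2*sqrt(44435) ≈ 421.59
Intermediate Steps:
V = 184600
F(S, a) = 4 + 2*(-6 + a)*(7 + a) (F(S, a) = 4 + 2*((a + 7)*(-6 + a)) = 4 + 2*((7 + a)*(-6 + a)) = 4 + 2*((-6 + a)*(7 + a)) = 4 + 2*(-6 + a)*(7 + a))
v = -6860 (v = -290*26 + (-80 + 2*19 + 2*19**2) = -7540 + (-80 + 38 + 2*361) = -7540 + (-80 + 38 + 722) = -7540 + 680 = -6860)
sqrt(v + V) = sqrt(-6860 + 184600) = sqrt(177740) = 2*sqrt(44435)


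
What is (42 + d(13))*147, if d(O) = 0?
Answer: 6174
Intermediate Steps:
(42 + d(13))*147 = (42 + 0)*147 = 42*147 = 6174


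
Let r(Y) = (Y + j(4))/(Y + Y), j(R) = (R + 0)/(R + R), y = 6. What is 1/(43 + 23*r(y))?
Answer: 24/1331 ≈ 0.018032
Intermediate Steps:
j(R) = ½ (j(R) = R/((2*R)) = R*(1/(2*R)) = ½)
r(Y) = (½ + Y)/(2*Y) (r(Y) = (Y + ½)/(Y + Y) = (½ + Y)/((2*Y)) = (½ + Y)*(1/(2*Y)) = (½ + Y)/(2*Y))
1/(43 + 23*r(y)) = 1/(43 + 23*((¼)*(1 + 2*6)/6)) = 1/(43 + 23*((¼)*(⅙)*(1 + 12))) = 1/(43 + 23*((¼)*(⅙)*13)) = 1/(43 + 23*(13/24)) = 1/(43 + 299/24) = 1/(1331/24) = 24/1331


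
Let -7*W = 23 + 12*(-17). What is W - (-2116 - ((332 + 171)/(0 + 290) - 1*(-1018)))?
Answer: 6418031/2030 ≈ 3161.6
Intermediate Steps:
W = 181/7 (W = -(23 + 12*(-17))/7 = -(23 - 204)/7 = -⅐*(-181) = 181/7 ≈ 25.857)
W - (-2116 - ((332 + 171)/(0 + 290) - 1*(-1018))) = 181/7 - (-2116 - ((332 + 171)/(0 + 290) - 1*(-1018))) = 181/7 - (-2116 - (503/290 + 1018)) = 181/7 - (-2116 - 1*295723/290) = 181/7 - (-2116 - 295723/290) = 181/7 - 1*(-909363/290) = 181/7 + 909363/290 = 6418031/2030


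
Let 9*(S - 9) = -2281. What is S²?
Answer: 4840000/81 ≈ 59753.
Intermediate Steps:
S = -2200/9 (S = 9 + (⅑)*(-2281) = 9 - 2281/9 = -2200/9 ≈ -244.44)
S² = (-2200/9)² = 4840000/81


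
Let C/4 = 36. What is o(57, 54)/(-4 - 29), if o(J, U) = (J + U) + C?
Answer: -85/11 ≈ -7.7273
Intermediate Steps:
C = 144 (C = 4*36 = 144)
o(J, U) = 144 + J + U (o(J, U) = (J + U) + 144 = 144 + J + U)
o(57, 54)/(-4 - 29) = (144 + 57 + 54)/(-4 - 29) = 255/(-33) = 255*(-1/33) = -85/11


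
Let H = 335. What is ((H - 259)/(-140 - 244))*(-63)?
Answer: 399/32 ≈ 12.469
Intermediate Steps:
((H - 259)/(-140 - 244))*(-63) = ((335 - 259)/(-140 - 244))*(-63) = (76/(-384))*(-63) = (76*(-1/384))*(-63) = -19/96*(-63) = 399/32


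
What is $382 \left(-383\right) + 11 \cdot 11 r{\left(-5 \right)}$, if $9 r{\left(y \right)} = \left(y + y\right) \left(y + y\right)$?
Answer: $- \frac{1304654}{9} \approx -1.4496 \cdot 10^{5}$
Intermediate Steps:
$r{\left(y \right)} = \frac{4 y^{2}}{9}$ ($r{\left(y \right)} = \frac{\left(y + y\right) \left(y + y\right)}{9} = \frac{2 y 2 y}{9} = \frac{4 y^{2}}{9}$)
$382 \left(-383\right) + 11 \cdot 11 r{\left(-5 \right)} = 382 \left(-383\right) + 11 \cdot 11 \frac{4 \left(-5\right)^{2}}{9} = -146306 + 121 \cdot \frac{4}{9} \cdot 25 = -146306 + 121 \cdot \frac{100}{9} = -146306 + \frac{12100}{9} = - \frac{1304654}{9}$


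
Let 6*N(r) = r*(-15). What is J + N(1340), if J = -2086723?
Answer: -2090073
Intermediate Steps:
N(r) = -5*r/2 (N(r) = (r*(-15))/6 = (-15*r)/6 = -5*r/2)
J + N(1340) = -2086723 - 5/2*1340 = -2086723 - 3350 = -2090073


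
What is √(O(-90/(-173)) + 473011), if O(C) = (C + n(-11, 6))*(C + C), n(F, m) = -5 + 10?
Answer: √14156918119/173 ≈ 687.76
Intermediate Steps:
n(F, m) = 5
O(C) = 2*C*(5 + C) (O(C) = (C + 5)*(C + C) = (5 + C)*(2*C) = 2*C*(5 + C))
√(O(-90/(-173)) + 473011) = √(2*(-90/(-173))*(5 - 90/(-173)) + 473011) = √(2*(-90*(-1/173))*(5 - 90*(-1/173)) + 473011) = √(2*(90/173)*(5 + 90/173) + 473011) = √(2*(90/173)*(955/173) + 473011) = √(171900/29929 + 473011) = √(14156918119/29929) = √14156918119/173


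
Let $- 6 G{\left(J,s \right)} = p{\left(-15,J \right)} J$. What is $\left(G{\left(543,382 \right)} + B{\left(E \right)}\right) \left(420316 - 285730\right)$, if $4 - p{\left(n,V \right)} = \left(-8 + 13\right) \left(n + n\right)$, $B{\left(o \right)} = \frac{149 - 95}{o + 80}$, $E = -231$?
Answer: $- \frac{283241755026}{151} \approx -1.8758 \cdot 10^{9}$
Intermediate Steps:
$B{\left(o \right)} = \frac{54}{80 + o}$
$p{\left(n,V \right)} = 4 - 10 n$ ($p{\left(n,V \right)} = 4 - \left(-8 + 13\right) \left(n + n\right) = 4 - 5 \cdot 2 n = 4 - 10 n$)
$G{\left(J,s \right)} = - \frac{77 J}{3}$ ($G{\left(J,s \right)} = - \frac{\left(4 - -150\right) J}{6} = - \frac{\left(4 + 150\right) J}{6} = - \frac{154 J}{6} = - \frac{77 J}{3}$)
$\left(G{\left(543,382 \right)} + B{\left(E \right)}\right) \left(420316 - 285730\right) = \left(\left(- \frac{77}{3}\right) 543 + \frac{54}{80 - 231}\right) \left(420316 - 285730\right) = \left(-13937 + \frac{54}{-151}\right) 134586 = \left(-13937 + 54 \left(- \frac{1}{151}\right)\right) 134586 = \left(-13937 - \frac{54}{151}\right) 134586 = \left(- \frac{2104541}{151}\right) 134586 = - \frac{283241755026}{151}$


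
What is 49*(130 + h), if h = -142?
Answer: -588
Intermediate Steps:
49*(130 + h) = 49*(130 - 142) = 49*(-12) = -588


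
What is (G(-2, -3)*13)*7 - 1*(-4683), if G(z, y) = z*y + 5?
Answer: 5684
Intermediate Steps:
G(z, y) = 5 + y*z (G(z, y) = y*z + 5 = 5 + y*z)
(G(-2, -3)*13)*7 - 1*(-4683) = ((5 - 3*(-2))*13)*7 - 1*(-4683) = ((5 + 6)*13)*7 + 4683 = (11*13)*7 + 4683 = 143*7 + 4683 = 1001 + 4683 = 5684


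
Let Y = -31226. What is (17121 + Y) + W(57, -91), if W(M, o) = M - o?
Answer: -13957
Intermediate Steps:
(17121 + Y) + W(57, -91) = (17121 - 31226) + (57 - 1*(-91)) = -14105 + (57 + 91) = -14105 + 148 = -13957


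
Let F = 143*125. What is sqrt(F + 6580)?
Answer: sqrt(24455) ≈ 156.38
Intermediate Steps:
F = 17875
sqrt(F + 6580) = sqrt(17875 + 6580) = sqrt(24455)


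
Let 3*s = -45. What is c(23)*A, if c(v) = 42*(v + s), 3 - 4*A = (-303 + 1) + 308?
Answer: -252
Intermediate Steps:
s = -15 (s = (⅓)*(-45) = -15)
A = -¾ (A = ¾ - ((-303 + 1) + 308)/4 = ¾ - (-302 + 308)/4 = ¾ - ¼*6 = ¾ - 3/2 = -¾ ≈ -0.75000)
c(v) = -630 + 42*v (c(v) = 42*(v - 15) = 42*(-15 + v) = -630 + 42*v)
c(23)*A = (-630 + 42*23)*(-¾) = (-630 + 966)*(-¾) = 336*(-¾) = -252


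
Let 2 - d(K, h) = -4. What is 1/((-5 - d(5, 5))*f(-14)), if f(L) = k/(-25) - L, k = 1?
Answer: -25/3839 ≈ -0.0065121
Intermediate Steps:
d(K, h) = 6 (d(K, h) = 2 - 1*(-4) = 2 + 4 = 6)
f(L) = -1/25 - L (f(L) = 1/(-25) - L = 1*(-1/25) - L = -1/25 - L)
1/((-5 - d(5, 5))*f(-14)) = 1/((-5 - 1*6)*(-1/25 - 1*(-14))) = 1/((-5 - 6)*(-1/25 + 14)) = 1/(-11*349/25) = 1/(-3839/25) = -25/3839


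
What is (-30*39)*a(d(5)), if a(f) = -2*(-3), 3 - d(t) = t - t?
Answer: -7020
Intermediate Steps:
d(t) = 3 (d(t) = 3 - (t - t) = 3 - 1*0 = 3 + 0 = 3)
a(f) = 6
(-30*39)*a(d(5)) = -30*39*6 = -1170*6 = -7020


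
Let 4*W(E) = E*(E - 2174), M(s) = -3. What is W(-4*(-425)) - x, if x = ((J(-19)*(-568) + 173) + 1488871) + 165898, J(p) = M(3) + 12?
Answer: -1851280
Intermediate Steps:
J(p) = 9 (J(p) = -3 + 12 = 9)
W(E) = E*(-2174 + E)/4 (W(E) = (E*(E - 2174))/4 = (E*(-2174 + E))/4 = E*(-2174 + E)/4)
x = 1649830 (x = ((9*(-568) + 173) + 1488871) + 165898 = ((-5112 + 173) + 1488871) + 165898 = (-4939 + 1488871) + 165898 = 1483932 + 165898 = 1649830)
W(-4*(-425)) - x = (-4*(-425))*(-2174 - 4*(-425))/4 - 1*1649830 = (1/4)*1700*(-2174 + 1700) - 1649830 = (1/4)*1700*(-474) - 1649830 = -201450 - 1649830 = -1851280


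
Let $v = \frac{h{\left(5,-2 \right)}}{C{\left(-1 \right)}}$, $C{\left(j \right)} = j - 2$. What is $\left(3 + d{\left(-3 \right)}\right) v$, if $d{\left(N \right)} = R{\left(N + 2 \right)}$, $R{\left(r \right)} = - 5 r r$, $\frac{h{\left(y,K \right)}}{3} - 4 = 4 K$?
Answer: $-8$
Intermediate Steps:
$h{\left(y,K \right)} = 12 + 12 K$ ($h{\left(y,K \right)} = 12 + 3 \cdot 4 K = 12 + 12 K$)
$C{\left(j \right)} = -2 + j$
$R{\left(r \right)} = - 5 r^{2}$
$d{\left(N \right)} = - 5 \left(2 + N\right)^{2}$ ($d{\left(N \right)} = - 5 \left(N + 2\right)^{2} = - 5 \left(2 + N\right)^{2}$)
$v = 4$ ($v = \frac{12 + 12 \left(-2\right)}{-2 - 1} = \frac{12 - 24}{-3} = \left(-12\right) \left(- \frac{1}{3}\right) = 4$)
$\left(3 + d{\left(-3 \right)}\right) v = \left(3 - 5 \left(2 - 3\right)^{2}\right) 4 = \left(3 - 5 \left(-1\right)^{2}\right) 4 = \left(3 - 5\right) 4 = \left(-2\right) 4 = -8$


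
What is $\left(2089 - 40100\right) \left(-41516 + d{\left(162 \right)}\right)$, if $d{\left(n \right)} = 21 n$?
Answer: $1448751254$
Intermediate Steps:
$\left(2089 - 40100\right) \left(-41516 + d{\left(162 \right)}\right) = \left(2089 - 40100\right) \left(-41516 + 21 \cdot 162\right) = - 38011 \left(-41516 + 3402\right) = \left(-38011\right) \left(-38114\right) = 1448751254$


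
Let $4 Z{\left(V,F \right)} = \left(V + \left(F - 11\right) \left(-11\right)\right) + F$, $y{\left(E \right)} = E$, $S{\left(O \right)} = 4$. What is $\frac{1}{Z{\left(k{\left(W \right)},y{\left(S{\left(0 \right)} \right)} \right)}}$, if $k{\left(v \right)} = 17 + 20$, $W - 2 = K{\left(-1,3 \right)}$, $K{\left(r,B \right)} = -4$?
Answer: $\frac{2}{59} \approx 0.033898$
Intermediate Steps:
$W = -2$ ($W = 2 - 4 = -2$)
$k{\left(v \right)} = 37$
$Z{\left(V,F \right)} = \frac{121}{4} - \frac{5 F}{2} + \frac{V}{4}$ ($Z{\left(V,F \right)} = \frac{\left(V + \left(F - 11\right) \left(-11\right)\right) + F}{4} = \frac{\left(V + \left(-11 + F\right) \left(-11\right)\right) + F}{4} = \frac{\left(V - \left(-121 + 11 F\right)\right) + F}{4} = \frac{\left(121 + V - 11 F\right) + F}{4} = \frac{121 + V - 10 F}{4} = \frac{121}{4} - \frac{5 F}{2} + \frac{V}{4}$)
$\frac{1}{Z{\left(k{\left(W \right)},y{\left(S{\left(0 \right)} \right)} \right)}} = \frac{1}{\frac{121}{4} - 10 + \frac{1}{4} \cdot 37} = \frac{1}{\frac{121}{4} - 10 + \frac{37}{4}} = \frac{1}{\frac{59}{2}} = \frac{2}{59}$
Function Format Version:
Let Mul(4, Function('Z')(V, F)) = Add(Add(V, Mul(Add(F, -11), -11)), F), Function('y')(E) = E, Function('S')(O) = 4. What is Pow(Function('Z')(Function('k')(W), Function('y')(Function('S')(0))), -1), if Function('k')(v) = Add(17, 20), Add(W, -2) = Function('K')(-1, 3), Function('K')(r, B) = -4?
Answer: Rational(2, 59) ≈ 0.033898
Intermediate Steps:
W = -2 (W = Add(2, -4) = -2)
Function('k')(v) = 37
Function('Z')(V, F) = Add(Rational(121, 4), Mul(Rational(-5, 2), F), Mul(Rational(1, 4), V)) (Function('Z')(V, F) = Mul(Rational(1, 4), Add(Add(V, Mul(Add(F, -11), -11)), F)) = Mul(Rational(1, 4), Add(Add(V, Mul(Add(-11, F), -11)), F)) = Mul(Rational(1, 4), Add(Add(V, Add(121, Mul(-11, F))), F)) = Mul(Rational(1, 4), Add(Add(121, V, Mul(-11, F)), F)) = Mul(Rational(1, 4), Add(121, V, Mul(-10, F))) = Add(Rational(121, 4), Mul(Rational(-5, 2), F), Mul(Rational(1, 4), V)))
Pow(Function('Z')(Function('k')(W), Function('y')(Function('S')(0))), -1) = Pow(Add(Rational(121, 4), Mul(Rational(-5, 2), 4), Mul(Rational(1, 4), 37)), -1) = Pow(Add(Rational(121, 4), -10, Rational(37, 4)), -1) = Pow(Rational(59, 2), -1) = Rational(2, 59)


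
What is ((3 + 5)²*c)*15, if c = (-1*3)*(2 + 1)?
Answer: -8640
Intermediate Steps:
c = -9 (c = -3*3 = -9)
((3 + 5)²*c)*15 = ((3 + 5)²*(-9))*15 = (8²*(-9))*15 = (64*(-9))*15 = -576*15 = -8640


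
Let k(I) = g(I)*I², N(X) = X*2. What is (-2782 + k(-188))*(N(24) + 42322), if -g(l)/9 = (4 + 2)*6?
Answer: -485316064060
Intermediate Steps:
N(X) = 2*X
g(l) = -324 (g(l) = -9*(4 + 2)*6 = -54*6 = -9*36 = -324)
k(I) = -324*I²
(-2782 + k(-188))*(N(24) + 42322) = (-2782 - 324*(-188)²)*(2*24 + 42322) = (-2782 - 324*35344)*(48 + 42322) = (-2782 - 11451456)*42370 = -11454238*42370 = -485316064060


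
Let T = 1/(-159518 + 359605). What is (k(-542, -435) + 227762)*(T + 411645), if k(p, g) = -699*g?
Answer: 43803831465042932/200087 ≈ 2.1892e+11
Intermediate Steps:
T = 1/200087 ≈ 4.9978e-6
(k(-542, -435) + 227762)*(T + 411645) = (-699*(-435) + 227762)*(1/200087 + 411645) = (304065 + 227762)*(82364813116/200087) = 531827*(82364813116/200087) = 43803831465042932/200087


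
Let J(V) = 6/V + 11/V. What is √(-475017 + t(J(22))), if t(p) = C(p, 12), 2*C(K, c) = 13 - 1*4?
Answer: 5*I*√76002/2 ≈ 689.21*I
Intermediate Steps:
C(K, c) = 9/2 (C(K, c) = (13 - 1*4)/2 = (13 - 4)/2 = (½)*9 = 9/2)
J(V) = 17/V
t(p) = 9/2
√(-475017 + t(J(22))) = √(-475017 + 9/2) = √(-950025/2) = 5*I*√76002/2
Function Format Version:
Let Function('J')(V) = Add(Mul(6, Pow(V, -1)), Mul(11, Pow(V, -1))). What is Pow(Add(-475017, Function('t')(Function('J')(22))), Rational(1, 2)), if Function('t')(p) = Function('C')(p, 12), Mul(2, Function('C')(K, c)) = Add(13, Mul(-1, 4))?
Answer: Mul(Rational(5, 2), I, Pow(76002, Rational(1, 2))) ≈ Mul(689.21, I)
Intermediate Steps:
Function('C')(K, c) = Rational(9, 2) (Function('C')(K, c) = Mul(Rational(1, 2), Add(13, Mul(-1, 4))) = Mul(Rational(1, 2), Add(13, -4)) = Mul(Rational(1, 2), 9) = Rational(9, 2))
Function('J')(V) = Mul(17, Pow(V, -1))
Function('t')(p) = Rational(9, 2)
Pow(Add(-475017, Function('t')(Function('J')(22))), Rational(1, 2)) = Pow(Add(-475017, Rational(9, 2)), Rational(1, 2)) = Pow(Rational(-950025, 2), Rational(1, 2)) = Mul(Rational(5, 2), I, Pow(76002, Rational(1, 2)))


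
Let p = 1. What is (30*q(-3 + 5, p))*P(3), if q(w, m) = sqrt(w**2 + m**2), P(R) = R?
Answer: 90*sqrt(5) ≈ 201.25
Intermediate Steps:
q(w, m) = sqrt(m**2 + w**2)
(30*q(-3 + 5, p))*P(3) = (30*sqrt(1**2 + (-3 + 5)**2))*3 = (30*sqrt(1 + 2**2))*3 = (30*sqrt(1 + 4))*3 = (30*sqrt(5))*3 = 90*sqrt(5)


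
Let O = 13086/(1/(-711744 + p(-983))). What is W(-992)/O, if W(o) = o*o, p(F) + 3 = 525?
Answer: -246016/2326762773 ≈ -0.00010573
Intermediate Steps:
p(F) = 522 (p(F) = -3 + 525 = 522)
W(o) = o²
O = -9307051092 (O = 13086/(1/(-711744 + 522)) = 13086/(1/(-711222)) = 13086/(-1/711222) = 13086*(-711222) = -9307051092)
W(-992)/O = (-992)²/(-9307051092) = 984064*(-1/9307051092) = -246016/2326762773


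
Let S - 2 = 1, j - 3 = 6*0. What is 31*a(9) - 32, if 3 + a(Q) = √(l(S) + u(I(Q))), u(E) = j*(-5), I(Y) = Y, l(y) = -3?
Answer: -125 + 93*I*√2 ≈ -125.0 + 131.52*I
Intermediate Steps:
j = 3 (j = 3 + 6*0 = 3 + 0 = 3)
S = 3 (S = 2 + 1 = 3)
u(E) = -15 (u(E) = 3*(-5) = -15)
a(Q) = -3 + 3*I*√2 (a(Q) = -3 + √(-3 - 15) = -3 + √(-18) = -3 + 3*I*√2)
31*a(9) - 32 = 31*(-3 + 3*I*√2) - 32 = (-93 + 93*I*√2) - 32 = -125 + 93*I*√2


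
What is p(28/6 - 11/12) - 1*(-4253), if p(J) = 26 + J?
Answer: 17131/4 ≈ 4282.8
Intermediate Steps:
p(28/6 - 11/12) - 1*(-4253) = (26 + (28/6 - 11/12)) - 1*(-4253) = (26 + (28*(1/6) - 11*1/12)) + 4253 = (26 + (14/3 - 11/12)) + 4253 = (26 + 15/4) + 4253 = 119/4 + 4253 = 17131/4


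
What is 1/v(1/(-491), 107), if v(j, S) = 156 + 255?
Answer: 1/411 ≈ 0.0024331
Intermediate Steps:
v(j, S) = 411
1/v(1/(-491), 107) = 1/411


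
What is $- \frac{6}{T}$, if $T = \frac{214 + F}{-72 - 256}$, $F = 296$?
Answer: $\frac{328}{85} \approx 3.8588$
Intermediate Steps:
$T = - \frac{255}{164}$ ($T = \frac{214 + 296}{-72 - 256} = \frac{510}{-328} = 510 \left(- \frac{1}{328}\right) = - \frac{255}{164} \approx -1.5549$)
$- \frac{6}{T} = - \frac{6}{- \frac{255}{164}} = \left(-6\right) \left(- \frac{164}{255}\right) = \frac{328}{85}$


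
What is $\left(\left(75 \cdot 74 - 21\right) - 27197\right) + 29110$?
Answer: $7442$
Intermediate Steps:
$\left(\left(75 \cdot 74 - 21\right) - 27197\right) + 29110 = \left(\left(5550 - 21\right) - 27197\right) + 29110 = \left(5529 - 27197\right) + 29110 = -21668 + 29110 = 7442$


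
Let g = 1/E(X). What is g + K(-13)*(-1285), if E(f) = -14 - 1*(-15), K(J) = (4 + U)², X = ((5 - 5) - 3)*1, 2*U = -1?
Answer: -62961/4 ≈ -15740.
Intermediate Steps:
U = -½ (U = (½)*(-1) = -½ ≈ -0.50000)
X = -3 (X = (0 - 3)*1 = -3*1 = -3)
K(J) = 49/4 (K(J) = (4 - ½)² = (7/2)² = 49/4)
E(f) = 1 (E(f) = -14 + 15 = 1)
g = 1 (g = 1/1 = 1)
g + K(-13)*(-1285) = 1 + (49/4)*(-1285) = 1 - 62965/4 = -62961/4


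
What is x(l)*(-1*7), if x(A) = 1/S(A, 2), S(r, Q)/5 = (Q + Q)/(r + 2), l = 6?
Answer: -14/5 ≈ -2.8000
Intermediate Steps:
S(r, Q) = 10*Q/(2 + r) (S(r, Q) = 5*((Q + Q)/(r + 2)) = 5*((2*Q)/(2 + r)) = 5*(2*Q/(2 + r)) = 10*Q/(2 + r))
x(A) = ⅒ + A/20 (x(A) = 1/(10*2/(2 + A)) = 1/(20/(2 + A)) = ⅒ + A/20)
x(l)*(-1*7) = (⅒ + (1/20)*6)*(-1*7) = (⅒ + 3/10)*(-7) = (⅖)*(-7) = -14/5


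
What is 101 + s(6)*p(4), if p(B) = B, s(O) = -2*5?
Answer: 61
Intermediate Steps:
s(O) = -10
101 + s(6)*p(4) = 101 - 10*4 = 101 - 40 = 61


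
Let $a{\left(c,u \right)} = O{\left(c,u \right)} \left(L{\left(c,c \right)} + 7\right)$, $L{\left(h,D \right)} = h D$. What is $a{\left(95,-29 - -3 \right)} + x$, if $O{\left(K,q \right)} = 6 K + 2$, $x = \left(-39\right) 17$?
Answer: $5165641$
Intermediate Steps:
$x = -663$
$O{\left(K,q \right)} = 2 + 6 K$
$L{\left(h,D \right)} = D h$
$a{\left(c,u \right)} = \left(2 + 6 c\right) \left(7 + c^{2}\right)$ ($a{\left(c,u \right)} = \left(2 + 6 c\right) \left(c c + 7\right) = \left(2 + 6 c\right) \left(c^{2} + 7\right) = \left(2 + 6 c\right) \left(7 + c^{2}\right)$)
$a{\left(95,-29 - -3 \right)} + x = 2 \left(1 + 3 \cdot 95\right) \left(7 + 95^{2}\right) - 663 = 2 \left(1 + 285\right) \left(7 + 9025\right) - 663 = 2 \cdot 286 \cdot 9032 - 663 = 5166304 - 663 = 5165641$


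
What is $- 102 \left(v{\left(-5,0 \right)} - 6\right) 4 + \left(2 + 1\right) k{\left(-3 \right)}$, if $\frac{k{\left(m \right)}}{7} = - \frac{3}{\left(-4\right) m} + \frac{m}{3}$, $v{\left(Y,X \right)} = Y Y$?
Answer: $- \frac{31113}{4} \approx -7778.3$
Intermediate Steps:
$v{\left(Y,X \right)} = Y^{2}$
$k{\left(m \right)} = \frac{7 m}{3} + \frac{21}{4 m}$ ($k{\left(m \right)} = 7 \left(- \frac{3}{\left(-4\right) m} + \frac{m}{3}\right) = 7 \left(- 3 \left(- \frac{1}{4 m}\right) + m \frac{1}{3}\right) = 7 \left(\frac{3}{4 m} + \frac{m}{3}\right) = 7 \left(\frac{m}{3} + \frac{3}{4 m}\right) = \frac{7 m}{3} + \frac{21}{4 m}$)
$- 102 \left(v{\left(-5,0 \right)} - 6\right) 4 + \left(2 + 1\right) k{\left(-3 \right)} = - 102 \left(\left(-5\right)^{2} - 6\right) 4 + \left(2 + 1\right) \frac{7 \left(9 + 4 \left(-3\right)^{2}\right)}{12 \left(-3\right)} = - 102 \left(25 - 6\right) 4 + 3 \cdot \frac{7}{12} \left(- \frac{1}{3}\right) \left(9 + 4 \cdot 9\right) = - 102 \cdot 19 \cdot 4 + 3 \cdot \frac{7}{12} \left(- \frac{1}{3}\right) \left(9 + 36\right) = \left(-102\right) 76 + 3 \cdot \frac{7}{12} \left(- \frac{1}{3}\right) 45 = -7752 + 3 \left(- \frac{35}{4}\right) = -7752 - \frac{105}{4} = - \frac{31113}{4}$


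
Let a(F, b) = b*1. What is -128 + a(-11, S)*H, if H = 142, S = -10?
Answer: -1548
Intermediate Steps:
a(F, b) = b
-128 + a(-11, S)*H = -128 - 10*142 = -128 - 1420 = -1548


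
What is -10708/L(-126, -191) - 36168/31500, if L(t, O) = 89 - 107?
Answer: 4675708/7875 ≈ 593.74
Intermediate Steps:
L(t, O) = -18
-10708/L(-126, -191) - 36168/31500 = -10708/(-18) - 36168/31500 = -10708*(-1/18) - 36168*1/31500 = 5354/9 - 3014/2625 = 4675708/7875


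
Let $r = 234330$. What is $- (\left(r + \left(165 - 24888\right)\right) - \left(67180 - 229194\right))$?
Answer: $-371621$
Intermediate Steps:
$- (\left(r + \left(165 - 24888\right)\right) - \left(67180 - 229194\right)) = - (\left(234330 + \left(165 - 24888\right)\right) - \left(67180 - 229194\right)) = - (\left(234330 + \left(165 - 24888\right)\right) - -162014) = - (\left(234330 - 24723\right) + 162014) = - (209607 + 162014) = \left(-1\right) 371621 = -371621$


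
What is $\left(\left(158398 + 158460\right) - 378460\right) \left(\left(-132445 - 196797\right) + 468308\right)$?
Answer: $-8566743732$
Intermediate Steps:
$\left(\left(158398 + 158460\right) - 378460\right) \left(\left(-132445 - 196797\right) + 468308\right) = \left(316858 - 378460\right) \left(\left(-132445 - 196797\right) + 468308\right) = - 61602 \left(-329242 + 468308\right) = \left(-61602\right) 139066 = -8566743732$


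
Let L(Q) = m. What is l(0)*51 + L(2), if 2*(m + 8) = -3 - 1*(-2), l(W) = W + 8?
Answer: 799/2 ≈ 399.50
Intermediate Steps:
l(W) = 8 + W
m = -17/2 (m = -8 + (-3 - 1*(-2))/2 = -8 + (-3 + 2)/2 = -8 + (1/2)*(-1) = -8 - 1/2 = -17/2 ≈ -8.5000)
L(Q) = -17/2
l(0)*51 + L(2) = (8 + 0)*51 - 17/2 = 8*51 - 17/2 = 408 - 17/2 = 799/2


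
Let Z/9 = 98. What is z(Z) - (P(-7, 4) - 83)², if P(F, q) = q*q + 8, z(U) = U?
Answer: -2599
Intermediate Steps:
Z = 882 (Z = 9*98 = 882)
P(F, q) = 8 + q² (P(F, q) = q² + 8 = 8 + q²)
z(Z) - (P(-7, 4) - 83)² = 882 - ((8 + 4²) - 83)² = 882 - ((8 + 16) - 83)² = 882 - (24 - 83)² = 882 - 1*(-59)² = 882 - 1*3481 = 882 - 3481 = -2599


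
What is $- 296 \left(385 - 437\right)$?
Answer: $15392$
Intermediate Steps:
$- 296 \left(385 - 437\right) = \left(-296\right) \left(-52\right) = 15392$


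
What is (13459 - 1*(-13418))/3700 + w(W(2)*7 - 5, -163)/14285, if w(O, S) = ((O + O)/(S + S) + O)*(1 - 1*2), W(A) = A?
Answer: 12515298087/1723056700 ≈ 7.2634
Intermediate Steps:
w(O, S) = -O - O/S (w(O, S) = ((2*O)/((2*S)) + O)*(1 - 2) = ((2*O)*(1/(2*S)) + O)*(-1) = (O/S + O)*(-1) = (O + O/S)*(-1) = -O - O/S)
(13459 - 1*(-13418))/3700 + w(W(2)*7 - 5, -163)/14285 = (13459 - 1*(-13418))/3700 + (-(2*7 - 5) - 1*(2*7 - 5)/(-163))/14285 = (13459 + 13418)*(1/3700) + (-(14 - 5) - 1*(14 - 5)*(-1/163))*(1/14285) = 26877*(1/3700) + (-1*9 - 1*9*(-1/163))*(1/14285) = 26877/3700 + (-9 + 9/163)*(1/14285) = 26877/3700 - 1458/163*1/14285 = 26877/3700 - 1458/2328455 = 12515298087/1723056700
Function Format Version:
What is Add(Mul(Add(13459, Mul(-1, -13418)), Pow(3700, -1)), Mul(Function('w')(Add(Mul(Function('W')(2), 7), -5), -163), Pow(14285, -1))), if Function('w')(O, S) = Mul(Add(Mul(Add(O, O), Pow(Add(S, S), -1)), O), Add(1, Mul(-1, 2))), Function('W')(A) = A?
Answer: Rational(12515298087, 1723056700) ≈ 7.2634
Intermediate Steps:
Function('w')(O, S) = Add(Mul(-1, O), Mul(-1, O, Pow(S, -1))) (Function('w')(O, S) = Mul(Add(Mul(Mul(2, O), Pow(Mul(2, S), -1)), O), Add(1, -2)) = Mul(Add(Mul(Mul(2, O), Mul(Rational(1, 2), Pow(S, -1))), O), -1) = Mul(Add(Mul(O, Pow(S, -1)), O), -1) = Mul(Add(O, Mul(O, Pow(S, -1))), -1) = Add(Mul(-1, O), Mul(-1, O, Pow(S, -1))))
Add(Mul(Add(13459, Mul(-1, -13418)), Pow(3700, -1)), Mul(Function('w')(Add(Mul(Function('W')(2), 7), -5), -163), Pow(14285, -1))) = Add(Mul(Add(13459, Mul(-1, -13418)), Pow(3700, -1)), Mul(Add(Mul(-1, Add(Mul(2, 7), -5)), Mul(-1, Add(Mul(2, 7), -5), Pow(-163, -1))), Pow(14285, -1))) = Add(Mul(Add(13459, 13418), Rational(1, 3700)), Mul(Add(Mul(-1, Add(14, -5)), Mul(-1, Add(14, -5), Rational(-1, 163))), Rational(1, 14285))) = Add(Mul(26877, Rational(1, 3700)), Mul(Add(Mul(-1, 9), Mul(-1, 9, Rational(-1, 163))), Rational(1, 14285))) = Add(Rational(26877, 3700), Mul(Add(-9, Rational(9, 163)), Rational(1, 14285))) = Add(Rational(26877, 3700), Mul(Rational(-1458, 163), Rational(1, 14285))) = Add(Rational(26877, 3700), Rational(-1458, 2328455)) = Rational(12515298087, 1723056700)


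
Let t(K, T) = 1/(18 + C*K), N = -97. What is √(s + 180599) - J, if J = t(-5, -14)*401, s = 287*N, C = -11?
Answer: -401/73 + 2*√38190 ≈ 385.35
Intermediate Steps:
s = -27839 (s = 287*(-97) = -27839)
t(K, T) = 1/(18 - 11*K)
J = 401/73 (J = -1/(-18 + 11*(-5))*401 = -1/(-18 - 55)*401 = -1/(-73)*401 = -1*(-1/73)*401 = (1/73)*401 = 401/73 ≈ 5.4931)
√(s + 180599) - J = √(-27839 + 180599) - 1*401/73 = √152760 - 401/73 = 2*√38190 - 401/73 = -401/73 + 2*√38190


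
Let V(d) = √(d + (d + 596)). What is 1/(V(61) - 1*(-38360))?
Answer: 19180/735744441 - √718/1471488882 ≈ 2.6051e-5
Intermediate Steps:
V(d) = √(596 + 2*d) (V(d) = √(d + (596 + d)) = √(596 + 2*d))
1/(V(61) - 1*(-38360)) = 1/(√(596 + 2*61) - 1*(-38360)) = 1/(√(596 + 122) + 38360) = 1/(√718 + 38360) = 1/(38360 + √718)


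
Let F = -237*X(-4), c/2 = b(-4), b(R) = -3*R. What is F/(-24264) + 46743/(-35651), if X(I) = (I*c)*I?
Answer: 29310473/12014387 ≈ 2.4396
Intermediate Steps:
c = 24 (c = 2*(-3*(-4)) = 2*12 = 24)
X(I) = 24*I² (X(I) = (I*24)*I = (24*I)*I = 24*I²)
F = -91008 (F = -5688*(-4)² = -5688*16 = -237*384 = -91008)
F/(-24264) + 46743/(-35651) = -91008/(-24264) + 46743/(-35651) = -91008*(-1/24264) + 46743*(-1/35651) = 1264/337 - 46743/35651 = 29310473/12014387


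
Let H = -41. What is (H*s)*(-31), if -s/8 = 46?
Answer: -467728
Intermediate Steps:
s = -368 (s = -8*46 = -368)
(H*s)*(-31) = -41*(-368)*(-31) = 15088*(-31) = -467728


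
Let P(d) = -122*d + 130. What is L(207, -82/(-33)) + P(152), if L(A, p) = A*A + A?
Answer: 24642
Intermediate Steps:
P(d) = 130 - 122*d
L(A, p) = A + A**2 (L(A, p) = A**2 + A = A + A**2)
L(207, -82/(-33)) + P(152) = 207*(1 + 207) + (130 - 122*152) = 207*208 + (130 - 18544) = 43056 - 18414 = 24642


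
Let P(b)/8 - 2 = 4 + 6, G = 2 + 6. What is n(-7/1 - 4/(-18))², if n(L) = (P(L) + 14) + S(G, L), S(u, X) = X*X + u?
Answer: 176331841/6561 ≈ 26876.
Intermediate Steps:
G = 8
P(b) = 96 (P(b) = 16 + 8*(4 + 6) = 16 + 8*10 = 16 + 80 = 96)
S(u, X) = u + X² (S(u, X) = X² + u = u + X²)
n(L) = 118 + L² (n(L) = (96 + 14) + (8 + L²) = 110 + (8 + L²) = 118 + L²)
n(-7/1 - 4/(-18))² = (118 + (-7/1 - 4/(-18))²)² = (118 + (-7*1 - 4*(-1/18))²)² = (118 + (-7 + 2/9)²)² = (118 + (-61/9)²)² = (118 + 3721/81)² = (13279/81)² = 176331841/6561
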